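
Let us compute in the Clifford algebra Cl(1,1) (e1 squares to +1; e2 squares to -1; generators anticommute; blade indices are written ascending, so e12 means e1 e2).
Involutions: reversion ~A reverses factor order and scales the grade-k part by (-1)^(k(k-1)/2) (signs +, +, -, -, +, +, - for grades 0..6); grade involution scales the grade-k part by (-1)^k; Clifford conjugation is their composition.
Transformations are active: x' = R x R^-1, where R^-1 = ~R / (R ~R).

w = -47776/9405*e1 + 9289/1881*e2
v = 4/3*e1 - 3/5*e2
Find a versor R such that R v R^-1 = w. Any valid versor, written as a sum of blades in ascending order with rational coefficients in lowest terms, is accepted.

Sketch: the shared square 319/225 makes R = v + w = -35236/9405*e1 + 40802/9405*e2 the natural versor; its sandwich fixes that direction, negates (v - w)/2, and sends v to w.
Answer: -35236/9405*e1 + 40802/9405*e2


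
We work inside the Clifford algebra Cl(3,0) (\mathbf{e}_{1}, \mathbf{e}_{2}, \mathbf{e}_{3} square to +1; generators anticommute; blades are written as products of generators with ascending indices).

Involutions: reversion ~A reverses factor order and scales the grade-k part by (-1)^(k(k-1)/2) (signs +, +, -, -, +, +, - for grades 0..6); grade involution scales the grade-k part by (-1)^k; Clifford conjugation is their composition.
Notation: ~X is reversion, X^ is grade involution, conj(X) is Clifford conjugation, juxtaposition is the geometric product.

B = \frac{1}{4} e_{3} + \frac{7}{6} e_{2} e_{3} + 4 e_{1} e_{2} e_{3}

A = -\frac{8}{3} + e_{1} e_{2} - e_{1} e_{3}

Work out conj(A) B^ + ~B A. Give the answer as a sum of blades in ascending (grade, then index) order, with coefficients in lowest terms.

first term: -\frac{1}{4} e_{1} - 4 e_{2} - \frac{10}{3} e_{3} - \frac{7}{6} e_{1} e_{2} - \frac{7}{6} e_{1} e_{3} - \frac{28}{9} e_{2} e_{3} + \frac{131}{12} e_{1} e_{2} e_{3}
second term: \frac{1}{4} e_{1} + 4 e_{2} + \frac{10}{3} e_{3} + \frac{7}{6} e_{1} e_{2} + \frac{7}{6} e_{1} e_{3} + \frac{28}{9} e_{2} e_{3} + \frac{131}{12} e_{1} e_{2} e_{3}
Answer: \frac{131}{6} e_{1} e_{2} e_{3}


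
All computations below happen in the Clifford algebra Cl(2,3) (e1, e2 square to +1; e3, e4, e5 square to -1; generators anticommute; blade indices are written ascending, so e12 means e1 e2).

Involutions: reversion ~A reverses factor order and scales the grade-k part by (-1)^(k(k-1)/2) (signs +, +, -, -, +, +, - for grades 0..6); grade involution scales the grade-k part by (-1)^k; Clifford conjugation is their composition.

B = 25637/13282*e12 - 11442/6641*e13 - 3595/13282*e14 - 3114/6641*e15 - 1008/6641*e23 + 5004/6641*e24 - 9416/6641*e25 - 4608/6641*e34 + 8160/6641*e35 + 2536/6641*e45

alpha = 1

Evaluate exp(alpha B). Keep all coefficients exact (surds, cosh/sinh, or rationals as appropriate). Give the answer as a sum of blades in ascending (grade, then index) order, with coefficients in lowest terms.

B^2 term by term: the squares give (25637/13282)^2*(e12)^2 + (-11442/6641)^2*(e13)^2 + (-3595/13282)^2*(e14)^2 + (-3114/6641)^2*(e15)^2 + (-1008/6641)^2*(e23)^2 + (5004/6641)^2*(e24)^2 + (-9416/6641)^2*(e25)^2 + (-4608/6641)^2*(e34)^2 + (8160/6641)^2*(e35)^2 + (2536/6641)^2*(e45)^2 = 657255769/176411524*(-1) + 130919364/44102881*(+1) + 12924025/176411524*(+1) + 9696996/44102881*(+1) + 1016064/44102881*(+1) + 25040016/44102881*(+1) + 88661056/44102881*(+1) + 21233664/44102881*(-1) + 66585600/44102881*(-1) + 6431296/44102881*(-1) = 0 (each basis 2-blade squares to minus the product of its generators' squares); cross terms between blades sharing an index anticommute and cancel; the commuting (index-disjoint) pairs give grade-4 terms 2*c*c'*(blade product), which cancel blade by blade — e1234: -118135296/44102881 + 114511536/44102881 + 3623760/44102881 = 0; e1235: 209197920/44102881 - 215475744/44102881 + 6277824/44102881 = 0; e1245: 65015432/44102881 - 33850520/44102881 - 31164912/44102881 = 0; e1345: -58033824/44102881 + 29335200/44102881 + 28698624/44102881 = 0; e2345: -5112576/44102881 - 81665280/44102881 + 86777856/44102881 = 0 — confirming B is simple. So B^2 = 0.
B^2 = 0, hence only two terms survive: exp(alpha B) = 1 + alpha B (parabolic case).
Answer: 1 + 25637/13282*e12 - 11442/6641*e13 - 3595/13282*e14 - 3114/6641*e15 - 1008/6641*e23 + 5004/6641*e24 - 9416/6641*e25 - 4608/6641*e34 + 8160/6641*e35 + 2536/6641*e45


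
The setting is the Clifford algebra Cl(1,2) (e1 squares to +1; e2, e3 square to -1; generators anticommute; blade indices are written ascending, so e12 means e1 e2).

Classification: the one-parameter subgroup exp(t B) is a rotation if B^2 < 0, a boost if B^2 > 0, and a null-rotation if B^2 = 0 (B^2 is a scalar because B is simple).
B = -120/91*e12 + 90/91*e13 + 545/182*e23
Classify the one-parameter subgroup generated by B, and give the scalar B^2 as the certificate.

B^2 term by term: the squares give (-120/91)^2*(e12)^2 + (90/91)^2*(e13)^2 + (545/182)^2*(e23)^2 = 14400/8281*(+1) + 8100/8281*(+1) + 297025/33124*(-1) = -25/4 (each basis 2-blade squares to minus the product of its generators' squares); cross terms between blades sharing an index anticommute and cancel. So B^2 = -25/4.
Answer: rotation, certificate B^2 = -25/4. Because -25/4 is invariant under every versor sandwich, the classification follows from its sign alone.


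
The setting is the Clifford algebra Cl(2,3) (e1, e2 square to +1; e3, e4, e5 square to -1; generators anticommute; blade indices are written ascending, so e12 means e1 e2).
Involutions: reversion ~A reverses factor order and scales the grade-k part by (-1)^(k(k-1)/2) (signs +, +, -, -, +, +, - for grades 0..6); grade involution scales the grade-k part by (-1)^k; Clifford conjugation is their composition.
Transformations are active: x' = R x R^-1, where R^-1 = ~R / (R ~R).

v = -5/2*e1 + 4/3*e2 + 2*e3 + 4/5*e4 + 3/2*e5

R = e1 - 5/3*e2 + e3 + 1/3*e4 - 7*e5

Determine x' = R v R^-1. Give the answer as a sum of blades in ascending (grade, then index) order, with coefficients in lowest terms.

~R = e1 - 5/3*e2 + e3 + 1/3*e4 - 7*e5, and R ~R = -139/3, so R^-1 = ~R / (-139/3).
R v = 158/45 - 17/6*e12 + 9/2*e13 + 49/30*e14 - 16*e15 - 14/3*e23 - 16/9*e24 + 41/6*e25 + 2/15*e34 + 31/2*e35 + 61/10*e45
Answer: 9793/4170*e1 - 1352/1251*e2 - 4486/2085*e3 - 1064/1251*e4 - 1831/4170*e5


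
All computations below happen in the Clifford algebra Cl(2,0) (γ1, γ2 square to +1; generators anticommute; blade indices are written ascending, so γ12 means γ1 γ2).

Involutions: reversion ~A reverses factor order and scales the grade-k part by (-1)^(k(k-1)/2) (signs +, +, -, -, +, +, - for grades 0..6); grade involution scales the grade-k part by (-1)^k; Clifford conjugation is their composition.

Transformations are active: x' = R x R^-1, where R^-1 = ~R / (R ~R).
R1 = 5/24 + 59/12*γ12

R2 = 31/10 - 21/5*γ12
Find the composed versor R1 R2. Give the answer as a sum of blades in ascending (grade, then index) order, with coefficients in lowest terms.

Distribute over the terms of R1 (each basis-blade product reordered to ascending indices, repeated generators contracted through their squares):
(5/24) R2 = 31/48 - 7/8*γ12
(59/12*γ12) R2 = 413/20 + 1829/120*γ12
Summing the partial products and collecting blades:
Answer: 5111/240 + 431/30*γ12


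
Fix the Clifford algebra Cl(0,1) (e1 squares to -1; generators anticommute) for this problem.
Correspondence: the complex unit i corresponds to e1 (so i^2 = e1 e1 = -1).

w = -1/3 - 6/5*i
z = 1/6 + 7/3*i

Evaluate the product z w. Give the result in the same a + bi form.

In blades: z = 1/6 + 7/3*e1, w = -1/3 - 6/5*e1.
Distribute z over w term by term (generator squares from the signature, products reordered to ascending indices): (1/6)*w = -1/18 - 1/5*e1; (7/3*e1)*w = 14/5 - 7/9*e1.
Sum: 247/90 - 44/45*e1; translating back through the correspondence:
Answer: 247/90 - 44/45*i


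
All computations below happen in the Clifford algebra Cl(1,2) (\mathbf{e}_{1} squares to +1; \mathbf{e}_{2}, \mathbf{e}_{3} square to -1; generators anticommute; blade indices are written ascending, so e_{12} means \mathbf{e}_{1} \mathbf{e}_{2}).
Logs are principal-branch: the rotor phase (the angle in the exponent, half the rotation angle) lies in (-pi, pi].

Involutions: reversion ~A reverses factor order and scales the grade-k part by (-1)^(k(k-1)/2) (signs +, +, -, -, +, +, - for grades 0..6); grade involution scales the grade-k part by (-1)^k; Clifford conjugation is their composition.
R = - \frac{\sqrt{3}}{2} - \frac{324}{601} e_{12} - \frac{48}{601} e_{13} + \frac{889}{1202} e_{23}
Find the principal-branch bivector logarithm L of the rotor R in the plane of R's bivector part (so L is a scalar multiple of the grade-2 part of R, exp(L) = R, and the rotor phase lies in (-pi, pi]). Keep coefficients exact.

The scalar part of R is - \frac{\sqrt{3}}{2}, which fixes the principal-branch rotor phase; the unit plane is then the bivector part divided by the sine of that phase, and L is that plane scaled by the phase.
Concretely: cos(phase) = - \frac{\sqrt{3}}{2} gives phase = ±\frac{5 \pi}{6}, and since phase/sin(phase) is even the sign is immaterial: L = (phase/sin(phase)) * <R>_2 = (\frac{5 \pi}{3}) * <R>_2.
Answer: - \frac{540 \pi}{601} e_{12} - \frac{80 \pi}{601} e_{13} + \frac{4445 \pi}{3606} e_{23}


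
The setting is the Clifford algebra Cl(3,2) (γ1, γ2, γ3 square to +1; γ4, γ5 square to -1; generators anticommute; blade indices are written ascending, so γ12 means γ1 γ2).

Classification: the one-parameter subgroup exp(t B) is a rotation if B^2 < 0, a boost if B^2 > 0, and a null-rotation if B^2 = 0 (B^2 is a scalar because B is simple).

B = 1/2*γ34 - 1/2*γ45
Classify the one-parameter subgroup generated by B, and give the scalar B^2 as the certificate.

B^2 term by term: the squares give (1/2)^2*(γ34)^2 + (-1/2)^2*(γ45)^2 = 1/4*(+1) + 1/4*(-1) = 0 (each basis 2-blade squares to minus the product of its generators' squares); cross terms between blades sharing an index anticommute and cancel. So B^2 = 0.
Answer: null-rotation, certificate B^2 = 0. Because 0 is invariant under every versor sandwich, the classification follows from its sign alone.


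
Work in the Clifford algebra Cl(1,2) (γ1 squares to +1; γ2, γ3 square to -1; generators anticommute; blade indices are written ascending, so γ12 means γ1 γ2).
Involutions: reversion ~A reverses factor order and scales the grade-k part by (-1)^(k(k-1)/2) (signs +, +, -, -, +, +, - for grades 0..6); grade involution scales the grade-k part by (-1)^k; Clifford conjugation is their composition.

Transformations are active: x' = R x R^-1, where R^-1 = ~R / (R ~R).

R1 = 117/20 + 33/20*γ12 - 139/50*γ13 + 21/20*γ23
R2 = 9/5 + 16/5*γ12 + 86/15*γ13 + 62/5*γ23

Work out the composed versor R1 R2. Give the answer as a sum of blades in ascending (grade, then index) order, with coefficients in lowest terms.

Distribute over the terms of R1 (each basis-blade product reordered to ascending indices, repeated generators contracted through their squares):
(117/20) R2 = 1053/100 + 468/25*γ12 + 1677/50*γ13 + 3627/50*γ23
(33/20*γ12) R2 = 132/25 + 297/100*γ12 - 1023/50*γ13 - 473/50*γ23
(-139/50*γ13) R2 = -5977/375 - 4309/125*γ12 - 1251/250*γ13 - 1112/125*γ23
(21/20*γ23) R2 = -651/50 - 301/50*γ12 + 84/25*γ13 + 189/100*γ23
Summing the partial products and collecting blades:
Answer: -19723/1500 - 9401/500*γ12 + 2859/250*γ13 + 28037/500*γ23


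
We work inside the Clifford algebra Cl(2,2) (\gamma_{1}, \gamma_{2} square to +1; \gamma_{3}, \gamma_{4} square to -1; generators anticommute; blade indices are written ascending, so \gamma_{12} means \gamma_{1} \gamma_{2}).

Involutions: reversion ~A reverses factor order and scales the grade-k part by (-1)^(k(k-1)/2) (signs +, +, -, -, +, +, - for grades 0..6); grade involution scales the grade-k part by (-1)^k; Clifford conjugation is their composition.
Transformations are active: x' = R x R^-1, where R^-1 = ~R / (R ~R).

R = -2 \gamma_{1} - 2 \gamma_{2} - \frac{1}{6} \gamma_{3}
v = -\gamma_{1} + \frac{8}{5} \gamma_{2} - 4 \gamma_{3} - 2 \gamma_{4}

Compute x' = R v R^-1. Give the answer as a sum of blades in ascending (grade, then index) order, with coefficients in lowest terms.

~R = -2 \gamma_{1} - 2 \gamma_{2} - \frac{1}{6} \gamma_{3}, and R ~R = \frac{287}{36}, so R^-1 = ~R / (\frac{287}{36}).
R v = -\frac{28}{15} - \frac{26}{5} \gamma_{12} + \frac{47}{6} \gamma_{13} + 4 \gamma_{14} + \frac{124}{15} \gamma_{23} + 4 \gamma_{24} + \frac{1}{3} \gamma_{34}
Answer: \frac{397}{205} \gamma_{1} - \frac{136}{205} \gamma_{2} + \frac{836}{205} \gamma_{3} + 2 \gamma_{4}


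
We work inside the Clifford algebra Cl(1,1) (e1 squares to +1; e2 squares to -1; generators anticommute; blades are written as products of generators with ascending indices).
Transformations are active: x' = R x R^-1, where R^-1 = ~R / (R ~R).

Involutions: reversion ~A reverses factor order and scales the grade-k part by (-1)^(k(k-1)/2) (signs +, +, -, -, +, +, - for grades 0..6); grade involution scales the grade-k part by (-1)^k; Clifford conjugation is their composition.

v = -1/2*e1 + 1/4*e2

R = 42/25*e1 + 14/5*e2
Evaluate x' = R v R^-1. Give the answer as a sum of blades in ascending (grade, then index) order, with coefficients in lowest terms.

~R = 42/25*e1 + 14/5*e2, and R ~R = -3136/625, so R^-1 = ~R / (-3136/625).
R v = -77/50 + 91/50*e1 e2
Answer: 49/32*e1 + 47/32*e2


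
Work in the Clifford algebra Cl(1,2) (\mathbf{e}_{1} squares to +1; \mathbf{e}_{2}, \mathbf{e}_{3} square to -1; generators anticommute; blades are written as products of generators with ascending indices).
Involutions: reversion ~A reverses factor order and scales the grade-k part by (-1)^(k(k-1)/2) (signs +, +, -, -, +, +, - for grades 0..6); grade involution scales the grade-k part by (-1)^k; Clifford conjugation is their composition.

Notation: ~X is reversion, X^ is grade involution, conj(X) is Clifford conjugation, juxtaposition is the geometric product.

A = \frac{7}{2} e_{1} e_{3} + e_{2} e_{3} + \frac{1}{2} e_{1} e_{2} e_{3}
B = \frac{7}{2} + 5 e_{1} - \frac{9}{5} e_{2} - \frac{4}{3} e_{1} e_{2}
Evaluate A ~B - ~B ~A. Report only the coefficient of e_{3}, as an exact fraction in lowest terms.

first term: -\frac{559}{30} e_{3} + \frac{761}{60} e_{1} e_{3} + \frac{32}{3} e_{2} e_{3} + \frac{261}{20} e_{1} e_{2} e_{3}
second term: -\frac{599}{30} e_{3} - \frac{601}{60} e_{1} e_{3} - \frac{4}{3} e_{2} e_{3} - \frac{261}{20} e_{1} e_{2} e_{3}
Answer: \frac{4}{3}


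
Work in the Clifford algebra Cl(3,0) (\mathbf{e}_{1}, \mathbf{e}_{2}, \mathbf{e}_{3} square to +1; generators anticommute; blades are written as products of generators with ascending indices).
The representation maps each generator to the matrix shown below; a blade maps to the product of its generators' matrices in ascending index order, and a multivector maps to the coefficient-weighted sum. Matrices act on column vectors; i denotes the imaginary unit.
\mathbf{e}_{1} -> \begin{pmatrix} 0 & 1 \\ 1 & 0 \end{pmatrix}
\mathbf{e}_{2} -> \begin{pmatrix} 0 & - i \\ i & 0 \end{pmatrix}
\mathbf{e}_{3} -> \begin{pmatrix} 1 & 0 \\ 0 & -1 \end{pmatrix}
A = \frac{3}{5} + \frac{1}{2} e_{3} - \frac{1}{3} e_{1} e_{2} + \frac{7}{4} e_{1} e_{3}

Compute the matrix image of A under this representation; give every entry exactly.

Bivector images (products of the table entries): rho(e_{1} e_{2}) = rho(\mathbf{e}_{1})rho(\mathbf{e}_{2}) = \begin{pmatrix} i & 0 \\ 0 & - i \end{pmatrix}; rho(e_{1} e_{3}) = rho(\mathbf{e}_{1})rho(\mathbf{e}_{3}) = \begin{pmatrix} 0 & -1 \\ 1 & 0 \end{pmatrix}.
M = (\frac{3}{5})*1 + (\frac{1}{2})*rho(e_{3}) + (-\frac{1}{3})*rho(e_{1} e_{2}) + (\frac{7}{4})*rho(e_{1} e_{3}), summed entrywise (1 is the identity matrix):
Answer: \begin{pmatrix} \frac{11}{10} - \frac{i}{3} & - \frac{7}{4} \\ \frac{7}{4} & \frac{1}{10} + \frac{i}{3} \end{pmatrix}


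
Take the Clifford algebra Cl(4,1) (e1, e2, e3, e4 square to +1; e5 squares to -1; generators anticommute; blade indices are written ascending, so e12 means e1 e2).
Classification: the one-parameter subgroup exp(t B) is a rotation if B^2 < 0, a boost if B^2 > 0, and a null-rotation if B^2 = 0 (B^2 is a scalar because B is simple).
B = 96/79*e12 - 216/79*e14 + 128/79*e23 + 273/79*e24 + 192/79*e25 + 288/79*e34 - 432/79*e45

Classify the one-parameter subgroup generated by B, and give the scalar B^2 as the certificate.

B^2 term by term: the squares give (96/79)^2*(e12)^2 + (-216/79)^2*(e14)^2 + (128/79)^2*(e23)^2 + (273/79)^2*(e24)^2 + (192/79)^2*(e25)^2 + (288/79)^2*(e34)^2 + (-432/79)^2*(e45)^2 = 9216/6241*(-1) + 46656/6241*(-1) + 16384/6241*(-1) + 74529/6241*(-1) + 36864/6241*(+1) + 82944/6241*(-1) + 186624/6241*(+1) = -1 (each basis 2-blade squares to minus the product of its generators' squares); cross terms between blades sharing an index anticommute and cancel; the commuting (index-disjoint) pairs give grade-4 terms 2*c*c'*(blade product), which cancel blade by blade — e1234: 55296/6241 - 55296/6241 = 0; e1245: -82944/6241 + 82944/6241 = 0; e2345: -110592/6241 + 110592/6241 = 0 — confirming B is simple. So B^2 = -1.
Answer: rotation, certificate B^2 = -1. Check the certificate: B^2 = -1, and that sign is decisive whatever form B takes.


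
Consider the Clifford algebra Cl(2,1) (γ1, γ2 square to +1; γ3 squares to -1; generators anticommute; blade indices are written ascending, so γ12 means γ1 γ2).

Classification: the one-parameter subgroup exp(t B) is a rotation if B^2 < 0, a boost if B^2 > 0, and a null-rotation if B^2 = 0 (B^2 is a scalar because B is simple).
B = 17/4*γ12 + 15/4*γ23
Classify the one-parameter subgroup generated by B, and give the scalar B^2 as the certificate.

B^2 term by term: the squares give (17/4)^2*(γ12)^2 + (15/4)^2*(γ23)^2 = 289/16*(-1) + 225/16*(+1) = -4 (each basis 2-blade squares to minus the product of its generators' squares); cross terms between blades sharing an index anticommute and cancel. So B^2 = -4.
Answer: rotation, certificate B^2 = -4. One invariant decides it: the square -4 survives every conjugation, and its sign is exactly the classification.


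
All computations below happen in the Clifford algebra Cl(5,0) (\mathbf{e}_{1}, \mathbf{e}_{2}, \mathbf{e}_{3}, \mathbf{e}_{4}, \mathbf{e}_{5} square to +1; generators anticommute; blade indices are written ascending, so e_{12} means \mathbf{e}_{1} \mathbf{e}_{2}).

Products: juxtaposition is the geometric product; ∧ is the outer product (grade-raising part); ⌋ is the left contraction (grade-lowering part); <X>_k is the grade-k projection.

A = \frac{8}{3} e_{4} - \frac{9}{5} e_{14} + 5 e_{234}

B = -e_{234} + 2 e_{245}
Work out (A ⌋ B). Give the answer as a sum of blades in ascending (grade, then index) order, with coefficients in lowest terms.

step 1: 5 - \frac{8}{3} e_{23} - \frac{16}{3} e_{25}
Answer: 5 - \frac{8}{3} e_{23} - \frac{16}{3} e_{25}


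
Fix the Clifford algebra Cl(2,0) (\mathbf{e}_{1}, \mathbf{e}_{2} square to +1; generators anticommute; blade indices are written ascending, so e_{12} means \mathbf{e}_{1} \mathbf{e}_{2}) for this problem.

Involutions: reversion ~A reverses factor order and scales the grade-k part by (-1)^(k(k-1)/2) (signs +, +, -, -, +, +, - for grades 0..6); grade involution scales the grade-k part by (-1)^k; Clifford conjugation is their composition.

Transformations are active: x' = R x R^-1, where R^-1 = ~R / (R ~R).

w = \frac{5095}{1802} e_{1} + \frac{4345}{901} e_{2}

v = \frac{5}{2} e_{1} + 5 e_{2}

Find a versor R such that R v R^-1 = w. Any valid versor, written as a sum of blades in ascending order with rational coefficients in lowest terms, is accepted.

Here q(v) = q(w) = \frac{125}{4}; the classical choice R = v + w = \frac{4800}{901} e_{1} + \frac{8850}{901} e_{2} then realises v -> w under the sandwich.
Answer: \frac{4800}{901} e_{1} + \frac{8850}{901} e_{2}


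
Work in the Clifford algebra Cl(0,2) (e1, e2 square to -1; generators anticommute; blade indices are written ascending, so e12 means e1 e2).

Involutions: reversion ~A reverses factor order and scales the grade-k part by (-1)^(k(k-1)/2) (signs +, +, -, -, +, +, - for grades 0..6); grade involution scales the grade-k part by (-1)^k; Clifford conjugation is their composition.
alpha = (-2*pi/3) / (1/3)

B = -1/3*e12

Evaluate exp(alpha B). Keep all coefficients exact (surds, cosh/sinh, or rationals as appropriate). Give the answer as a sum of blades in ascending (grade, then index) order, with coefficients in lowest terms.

B^2 = (-1/3)^2*(e12)^2 = 1/9*(-1) = -1/9 (a basis 2-blade squares to minus the product of its generators' squares).
B^2 = -1/9 — B^2 < 0, so the exponential closes trigonometrically: l = 1/3, alpha*l = -2*pi/3, so exp(alpha B) = cos(-2*pi/3) + (sin(-2*pi/3)/(1/3))*B = -1/2 + (-3*sqrt(3)/2)*B.
Answer: -1/2 + sqrt(3)/2*e12


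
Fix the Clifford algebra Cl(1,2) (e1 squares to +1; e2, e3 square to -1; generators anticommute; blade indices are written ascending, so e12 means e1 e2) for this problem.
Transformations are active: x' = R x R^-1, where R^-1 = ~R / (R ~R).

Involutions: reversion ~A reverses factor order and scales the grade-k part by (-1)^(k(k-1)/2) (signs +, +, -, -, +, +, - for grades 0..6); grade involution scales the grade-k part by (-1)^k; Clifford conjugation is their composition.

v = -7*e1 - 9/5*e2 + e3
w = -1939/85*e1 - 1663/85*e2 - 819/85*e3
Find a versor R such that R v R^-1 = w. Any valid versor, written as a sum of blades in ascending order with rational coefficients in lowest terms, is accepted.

Equal squares first: v^2 = w^2 = 1119/25. Then v + w = -2534/85*e1 - 1816/85*e2 - 734/85*e3 is a versor taking v to w, provided it is invertible.
Answer: -2534/85*e1 - 1816/85*e2 - 734/85*e3


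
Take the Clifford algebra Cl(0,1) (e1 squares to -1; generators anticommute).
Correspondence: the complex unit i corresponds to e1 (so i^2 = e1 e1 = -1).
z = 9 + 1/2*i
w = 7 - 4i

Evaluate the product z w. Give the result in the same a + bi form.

In blades: z = 9 + 1/2*e1, w = 7 - 4*e1.
Distribute z over w term by term (generator squares from the signature, products reordered to ascending indices): (9)*w = 63 - 36*e1; (1/2*e1)*w = 2 + 7/2*e1.
Sum: 65 - 65/2*e1; translating back through the correspondence:
Answer: 65 - 65/2*i


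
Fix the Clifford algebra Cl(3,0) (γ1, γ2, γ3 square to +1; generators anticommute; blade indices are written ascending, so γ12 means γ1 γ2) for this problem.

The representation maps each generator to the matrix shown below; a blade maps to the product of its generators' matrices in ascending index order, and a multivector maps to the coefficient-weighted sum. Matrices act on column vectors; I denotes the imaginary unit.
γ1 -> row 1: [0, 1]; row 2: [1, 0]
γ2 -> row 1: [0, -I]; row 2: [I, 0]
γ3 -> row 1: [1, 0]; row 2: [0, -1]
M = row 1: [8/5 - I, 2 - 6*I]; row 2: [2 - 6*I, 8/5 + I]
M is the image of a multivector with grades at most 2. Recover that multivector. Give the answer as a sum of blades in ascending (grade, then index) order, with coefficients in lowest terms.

Method: 1, rho(γ1), rho(γ2), rho(γ3) form a trace-orthogonal basis of the 2x2 complex matrices (tr(X Y) = 2 if X = Y, else 0), so M = m0*1 + m1*rho(γ1) + m2*rho(γ2) + m3*rho(γ3) with m0 = tr(M)/2 = 8/5, m1 = tr(M rho(γ1))/2 = 2 - 6*I, m2 = tr(M rho(γ2))/2 = 0, m3 = tr(M rho(γ3))/2 = -I.
Multiplying table entries, the bivector images are rho(γ12) = I*rho(γ3), rho(γ13) = -I*rho(γ2), rho(γ23) = I*rho(γ1); with real blade coefficients the real parts of m0..m3 are the coefficients of 1, γ1, γ2, γ3 and the imaginary parts give the bivectors (γ23: Im m1, γ13: -Im m2, γ12: Im m3).
Answer: 8/5 + 2*γ1 - γ12 - 6*γ23


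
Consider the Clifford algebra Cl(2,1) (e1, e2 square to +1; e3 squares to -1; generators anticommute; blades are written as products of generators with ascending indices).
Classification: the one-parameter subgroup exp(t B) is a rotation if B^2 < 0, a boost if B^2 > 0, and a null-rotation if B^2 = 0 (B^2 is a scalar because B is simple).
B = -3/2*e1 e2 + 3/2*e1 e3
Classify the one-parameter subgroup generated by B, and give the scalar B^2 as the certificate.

B^2 term by term: the squares give (-3/2)^2*(e1 e2)^2 + (3/2)^2*(e1 e3)^2 = 9/4*(-1) + 9/4*(+1) = 0 (each basis 2-blade squares to minus the product of its generators' squares); cross terms between blades sharing an index anticommute and cancel. So B^2 = 0.
Answer: null-rotation, certificate B^2 = 0. The class reads off the invariant scalar 0 directly.


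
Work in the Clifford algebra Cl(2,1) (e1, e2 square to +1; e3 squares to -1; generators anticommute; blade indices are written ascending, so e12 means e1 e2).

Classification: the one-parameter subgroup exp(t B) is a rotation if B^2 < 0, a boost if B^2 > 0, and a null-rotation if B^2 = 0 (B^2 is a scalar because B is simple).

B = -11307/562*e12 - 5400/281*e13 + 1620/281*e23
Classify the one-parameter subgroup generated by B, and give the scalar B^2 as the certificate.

B^2 term by term: the squares give (-11307/562)^2*(e12)^2 + (-5400/281)^2*(e13)^2 + (1620/281)^2*(e23)^2 = 127848249/315844*(-1) + 29160000/78961*(+1) + 2624400/78961*(+1) = -9/4 (each basis 2-blade squares to minus the product of its generators' squares); cross terms between blades sharing an index anticommute and cancel. So B^2 = -9/4.
Answer: rotation, certificate B^2 = -9/4. Why this suffices: the scalar -9/4 survives any versor conjugation, so its sign alone determines the class however B is presented.


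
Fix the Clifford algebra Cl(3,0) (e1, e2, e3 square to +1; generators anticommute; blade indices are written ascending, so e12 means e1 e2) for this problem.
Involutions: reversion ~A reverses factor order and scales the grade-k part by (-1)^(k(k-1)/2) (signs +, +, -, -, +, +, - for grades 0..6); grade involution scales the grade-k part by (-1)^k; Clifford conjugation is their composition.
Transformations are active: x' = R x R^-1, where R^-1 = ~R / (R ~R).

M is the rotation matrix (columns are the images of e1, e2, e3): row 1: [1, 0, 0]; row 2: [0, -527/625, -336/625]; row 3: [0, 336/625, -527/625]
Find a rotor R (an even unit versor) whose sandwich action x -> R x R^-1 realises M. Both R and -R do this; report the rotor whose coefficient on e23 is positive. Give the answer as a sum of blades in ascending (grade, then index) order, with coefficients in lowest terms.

Method: write R = a + b12*e12 + b13*e13 + b23*e23 with a^2 + b12^2 + b13^2 + b23^2 = 1 (so R^-1 = ~R). Expanding the columns R e_j ~R gives tr M = 4a^2 - 1 and, from the antisymmetric part, M21 - M12 = -4a*b12, M13 - M31 = 4a*b13, M32 - M23 = -4a*b23.
Here tr M = -429/625, so a^2 = (1 + tr M)/4 = 49/625 and a = ±7/25. Taking a = 7/25: M21 - M12 = 0, M13 - M31 = 0, M32 - M23 = 672/625, giving b12 = 0, b13 = 0, b23 = -24/25, i.e. R = 7/25 - 24/25*e23.
Its e23 coefficient is negative, so report the other preimage -R.
Answer: -7/25 + 24/25*e23. Why the constraint matters: R and -R act identically through the sandwich — M has trace -429/625 either way — so only the sign condition on e23 picks one of the two preimages.


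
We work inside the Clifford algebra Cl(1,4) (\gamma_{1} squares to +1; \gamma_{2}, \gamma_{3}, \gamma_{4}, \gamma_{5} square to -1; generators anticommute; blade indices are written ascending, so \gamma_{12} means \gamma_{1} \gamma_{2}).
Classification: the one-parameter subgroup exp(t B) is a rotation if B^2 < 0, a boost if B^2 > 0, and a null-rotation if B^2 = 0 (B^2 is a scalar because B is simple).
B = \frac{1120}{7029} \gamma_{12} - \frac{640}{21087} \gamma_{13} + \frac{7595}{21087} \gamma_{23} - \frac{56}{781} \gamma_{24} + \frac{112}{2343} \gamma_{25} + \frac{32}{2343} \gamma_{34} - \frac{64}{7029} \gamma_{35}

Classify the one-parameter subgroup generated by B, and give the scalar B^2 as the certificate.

B^2 term by term: the squares give (\frac{1120}{7029})^2*(\gamma_{12})^2 + (-\frac{640}{21087})^2*(\gamma_{13})^2 + (\frac{7595}{21087})^2*(\gamma_{23})^2 + (-\frac{56}{781})^2*(\gamma_{24})^2 + (\frac{112}{2343})^2*(\gamma_{25})^2 + (\frac{32}{2343})^2*(\gamma_{34})^2 + (-\frac{64}{7029})^2*(\gamma_{35})^2 = \frac{1254400}{49406841}*(+1) + \frac{409600}{444661569}*(+1) + \frac{57684025}{444661569}*(-1) + \frac{3136}{609961}*(-1) + \frac{12544}{5489649}*(-1) + \frac{1024}{5489649}*(-1) + \frac{4096}{49406841}*(-1) = -\frac{1}{9} (each basis 2-blade squares to minus the product of its generators' squares); cross terms between blades sharing an index anticommute and cancel; the commuting (index-disjoint) pairs give grade-4 terms 2*c*c'*(blade product), which cancel blade by blade — \gamma_{1234}: \frac{71680}{16468947} - \frac{71680}{16468947} = 0; \gamma_{1235}: -\frac{143360}{49406841} + \frac{143360}{49406841} = 0; \gamma_{2345}: -\frac{7168}{5489649} + \frac{7168}{5489649} = 0 — confirming B is simple. So B^2 = -\frac{1}{9}.
Answer: rotation, certificate B^2 = -\frac{1}{9}. The class reads off the invariant scalar -\frac{1}{9} directly.


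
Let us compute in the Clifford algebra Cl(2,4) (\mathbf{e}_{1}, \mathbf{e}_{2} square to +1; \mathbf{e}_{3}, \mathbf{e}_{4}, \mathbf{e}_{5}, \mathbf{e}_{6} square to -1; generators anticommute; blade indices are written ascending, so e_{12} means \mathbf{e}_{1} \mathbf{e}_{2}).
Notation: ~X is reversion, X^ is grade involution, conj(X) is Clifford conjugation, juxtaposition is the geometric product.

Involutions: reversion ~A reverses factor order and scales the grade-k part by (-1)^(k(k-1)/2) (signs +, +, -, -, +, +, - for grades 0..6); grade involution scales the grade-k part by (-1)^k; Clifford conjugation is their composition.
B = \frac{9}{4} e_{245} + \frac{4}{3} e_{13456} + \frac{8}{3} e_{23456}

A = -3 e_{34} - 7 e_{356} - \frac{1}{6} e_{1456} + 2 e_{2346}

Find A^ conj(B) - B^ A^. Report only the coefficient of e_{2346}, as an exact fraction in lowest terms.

first term: \frac{2}{9} e_{3} - \frac{16}{3} e_{5} + \frac{28}{3} e_{14} + \frac{56}{3} e_{24} + \frac{4}{9} e_{123} + \frac{8}{3} e_{125} - \frac{3}{8} e_{126} - 4 e_{156} + \frac{27}{4} e_{235} - 8 e_{256} + \frac{9}{2} e_{356} - \frac{63}{4} e_{2346}
second term: \frac{2}{9} e_{3} - \frac{16}{3} e_{5} + \frac{28}{3} e_{14} + \frac{56}{3} e_{24} - \frac{4}{9} e_{123} - \frac{8}{3} e_{125} + \frac{3}{8} e_{126} - 4 e_{156} + \frac{27}{4} e_{235} - 8 e_{256} - \frac{9}{2} e_{356} + \frac{63}{4} e_{2346}
Answer: -\frac{63}{2}


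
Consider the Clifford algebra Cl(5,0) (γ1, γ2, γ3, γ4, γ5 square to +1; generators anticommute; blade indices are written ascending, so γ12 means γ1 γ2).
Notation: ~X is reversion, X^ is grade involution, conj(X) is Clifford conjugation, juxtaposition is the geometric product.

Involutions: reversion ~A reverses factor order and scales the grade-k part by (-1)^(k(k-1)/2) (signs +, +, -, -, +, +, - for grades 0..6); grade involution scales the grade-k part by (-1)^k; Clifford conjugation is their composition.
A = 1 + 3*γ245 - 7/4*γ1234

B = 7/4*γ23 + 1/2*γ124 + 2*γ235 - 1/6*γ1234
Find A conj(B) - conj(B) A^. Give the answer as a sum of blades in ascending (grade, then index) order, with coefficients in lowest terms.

first term: 7/24 + 7/8*γ3 - 49/16*γ14 + 3/2*γ15 - 7/4*γ23 + 6*γ34 + 1/2*γ124 - 1/2*γ135 + 7/2*γ145 + 2*γ235 - 21/4*γ345 - 1/6*γ1234
second term: 7/24 - 7/8*γ3 - 49/16*γ14 + 3/2*γ15 - 7/4*γ23 + 6*γ34 + 1/2*γ124 + 1/2*γ135 + 7/2*γ145 + 2*γ235 - 21/4*γ345 - 1/6*γ1234
Answer: 7/4*γ3 - γ135


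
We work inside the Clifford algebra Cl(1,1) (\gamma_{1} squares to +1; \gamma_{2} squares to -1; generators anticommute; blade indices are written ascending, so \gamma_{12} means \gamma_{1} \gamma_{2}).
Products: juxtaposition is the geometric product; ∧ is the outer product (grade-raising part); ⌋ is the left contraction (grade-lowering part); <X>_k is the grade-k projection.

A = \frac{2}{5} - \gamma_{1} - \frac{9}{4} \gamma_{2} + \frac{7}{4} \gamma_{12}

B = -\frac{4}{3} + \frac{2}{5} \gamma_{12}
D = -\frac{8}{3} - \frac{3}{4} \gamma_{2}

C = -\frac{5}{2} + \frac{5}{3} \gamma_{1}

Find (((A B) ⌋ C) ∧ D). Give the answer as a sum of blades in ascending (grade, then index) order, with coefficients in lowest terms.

step 1: \frac{1}{6} + \frac{13}{30} \gamma_{1} + \frac{13}{5} \gamma_{2} - \frac{163}{75} \gamma_{12}
step 2: \frac{11}{36} + \frac{5}{18} \gamma_{1}
step 3: -\frac{22}{27} - \frac{20}{27} \gamma_{1} - \frac{11}{48} \gamma_{2} - \frac{5}{24} \gamma_{12}
Answer: -\frac{22}{27} - \frac{20}{27} \gamma_{1} - \frac{11}{48} \gamma_{2} - \frac{5}{24} \gamma_{12}


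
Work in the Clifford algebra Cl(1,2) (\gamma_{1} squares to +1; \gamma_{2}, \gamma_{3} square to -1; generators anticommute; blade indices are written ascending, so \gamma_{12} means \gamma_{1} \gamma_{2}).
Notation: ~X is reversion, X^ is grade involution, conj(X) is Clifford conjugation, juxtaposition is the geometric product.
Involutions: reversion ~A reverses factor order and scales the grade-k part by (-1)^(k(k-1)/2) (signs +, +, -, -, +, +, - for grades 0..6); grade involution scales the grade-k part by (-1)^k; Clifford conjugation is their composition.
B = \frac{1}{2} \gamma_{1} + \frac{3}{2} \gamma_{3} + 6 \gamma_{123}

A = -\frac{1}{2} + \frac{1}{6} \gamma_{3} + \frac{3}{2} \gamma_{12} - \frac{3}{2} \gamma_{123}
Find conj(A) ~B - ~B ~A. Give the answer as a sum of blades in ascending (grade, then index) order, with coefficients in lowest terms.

first term: -\frac{35}{4} - \frac{1}{4} \gamma_{1} + \frac{3}{4} \gamma_{2} + \frac{33}{4} \gamma_{3} + \frac{5}{4} \gamma_{12} + \frac{1}{12} \gamma_{13} - \frac{3}{4} \gamma_{23} + \frac{3}{4} \gamma_{123}
second term: \frac{35}{4} - \frac{1}{4} \gamma_{1} - \frac{3}{4} \gamma_{2} + \frac{33}{4} \gamma_{3} - \frac{5}{4} \gamma_{12} + \frac{1}{12} \gamma_{13} + \frac{3}{4} \gamma_{23} + \frac{3}{4} \gamma_{123}
Answer: -\frac{35}{2} + \frac{3}{2} \gamma_{2} + \frac{5}{2} \gamma_{12} - \frac{3}{2} \gamma_{23}


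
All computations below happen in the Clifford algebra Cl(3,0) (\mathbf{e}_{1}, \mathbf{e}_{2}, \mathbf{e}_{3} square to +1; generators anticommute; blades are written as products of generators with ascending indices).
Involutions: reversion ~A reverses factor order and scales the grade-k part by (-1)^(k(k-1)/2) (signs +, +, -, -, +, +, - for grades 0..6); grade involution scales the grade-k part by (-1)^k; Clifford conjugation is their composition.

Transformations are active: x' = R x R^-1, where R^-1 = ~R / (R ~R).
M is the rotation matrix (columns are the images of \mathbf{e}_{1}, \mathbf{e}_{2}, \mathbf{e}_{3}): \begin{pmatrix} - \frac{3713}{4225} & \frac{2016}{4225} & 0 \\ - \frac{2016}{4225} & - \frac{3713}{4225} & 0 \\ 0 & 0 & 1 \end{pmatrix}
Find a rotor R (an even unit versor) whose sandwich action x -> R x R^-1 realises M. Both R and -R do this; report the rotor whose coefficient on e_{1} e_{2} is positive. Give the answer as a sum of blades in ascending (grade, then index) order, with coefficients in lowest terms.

Method: write R = a + b12*e_{1} e_{2} + b13*e_{1} e_{3} + b23*e_{2} e_{3} with a^2 + b12^2 + b13^2 + b23^2 = 1 (so R^-1 = ~R). Expanding the columns R e_j ~R gives tr M = 4a^2 - 1 and, from the antisymmetric part, M21 - M12 = -4a*b12, M13 - M31 = 4a*b13, M32 - M23 = -4a*b23.
Here tr M = -\frac{3201}{4225}, so a^2 = (1 + tr M)/4 = \frac{256}{4225} and a = ±\frac{16}{65}. Taking a = \frac{16}{65}: M21 - M12 = -\frac{4032}{4225}, M13 - M31 = 0, M32 - M23 = 0, giving b12 = \frac{63}{65}, b13 = 0, b23 = 0, i.e. R = \frac{16}{65} + \frac{63}{65} e_{1} e_{2}.
Its e_{1} e_{2} coefficient is already positive.
Answer: \frac{16}{65} + \frac{63}{65} e_{1} e_{2}. Why the constraint matters: R and -R act identically through the sandwich — M has trace -\frac{3201}{4225} either way — so only the sign condition on e_{1} e_{2} picks one of the two preimages.


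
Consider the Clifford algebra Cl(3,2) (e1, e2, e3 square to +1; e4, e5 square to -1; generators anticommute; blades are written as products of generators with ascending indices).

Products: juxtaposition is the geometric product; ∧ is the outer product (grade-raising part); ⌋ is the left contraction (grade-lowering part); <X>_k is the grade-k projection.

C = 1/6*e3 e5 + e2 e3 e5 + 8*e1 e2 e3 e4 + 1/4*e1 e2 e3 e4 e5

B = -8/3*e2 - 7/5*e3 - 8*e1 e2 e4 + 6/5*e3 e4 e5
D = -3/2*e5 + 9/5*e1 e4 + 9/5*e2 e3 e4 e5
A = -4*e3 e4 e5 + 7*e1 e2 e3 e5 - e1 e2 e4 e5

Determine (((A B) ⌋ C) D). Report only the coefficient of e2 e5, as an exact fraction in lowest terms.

step 1: 24/5 - 8*e5 + 28/5*e4 e5 + 6/5*e1 e2 e3 - 42/5*e1 e2 e4 + 49/5*e1 e2 e5 - 56/3*e1 e3 e5 + 8/3*e1 e4 e5 - 56*e3 e4 e5 + 32*e1 e2 e3 e5 - 32/3*e2 e3 e4 e5 + 7/5*e1 e2 e3 e4 e5
step 2: 7/20 - 8/3*e1 + 988/15*e3 - 8/5*e4 + 14*e1 e2 + 22/3*e2 e3 + 14/3*e2 e4 + 49/20*e3 e4 + 29/10*e3 e5 - 3/10*e4 e5 - 7/5*e1 e2 e3 + 24/5*e2 e3 e5 + 202/5*e1 e2 e3 e4 + 6/5*e1 e2 e3 e4 e5
step 3: -18/25*e1 + 87/20*e3 - 1389/100*e4 - 21/40*e5 - 42/5*e1 e2 - 441/100*e1 e3 + 63/100*e1 e4 + 3809/50*e1 e5 + 4023/50*e2 e3 - 1521/50*e2 e4 + 441/100*e2 e5 - 536/5*e3 e5 - 54/5*e4 e5 - 21*e1 e2 e5 - 2964/25*e1 e3 e4 + 63/25*e1 e4 e5 - 63/25*e2 e3 e4 - 149/25*e2 e3 e5 - 3139/25*e2 e4 e5 - 147/40*e3 e4 e5 + 15*e1 e2 e3 e4 + 21/10*e1 e2 e3 e5 + 999/50*e1 e3 e4 e5 + 63/100*e2 e3 e4 e5 - 1419/25*e1 e2 e3 e4 e5
Answer: 441/100


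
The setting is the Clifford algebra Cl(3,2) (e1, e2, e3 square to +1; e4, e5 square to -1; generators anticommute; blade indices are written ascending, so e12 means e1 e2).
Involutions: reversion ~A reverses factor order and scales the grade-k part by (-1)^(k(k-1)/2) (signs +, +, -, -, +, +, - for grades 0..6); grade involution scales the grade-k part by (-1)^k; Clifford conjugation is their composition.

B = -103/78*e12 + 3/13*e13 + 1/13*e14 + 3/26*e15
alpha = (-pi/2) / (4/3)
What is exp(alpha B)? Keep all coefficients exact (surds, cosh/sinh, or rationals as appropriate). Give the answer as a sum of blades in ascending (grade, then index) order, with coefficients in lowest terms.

B^2 term by term: the squares give (-103/78)^2*(e12)^2 + (3/13)^2*(e13)^2 + (1/13)^2*(e14)^2 + (3/26)^2*(e15)^2 = 10609/6084*(-1) + 9/169*(-1) + 1/169*(+1) + 9/676*(+1) = -16/9 (each basis 2-blade squares to minus the product of its generators' squares); cross terms between blades sharing an index anticommute and cancel. So B^2 = -16/9.
B^2 = -16/9 — since the square is negative, the closed form is circular: l = 4/3, alpha*l = -pi/2, so exp(alpha B) = cos(-pi/2) + (sin(-pi/2)/(4/3))*B = 0 + (-3/4)*B.
Answer: 103/104*e12 - 9/52*e13 - 3/52*e14 - 9/104*e15


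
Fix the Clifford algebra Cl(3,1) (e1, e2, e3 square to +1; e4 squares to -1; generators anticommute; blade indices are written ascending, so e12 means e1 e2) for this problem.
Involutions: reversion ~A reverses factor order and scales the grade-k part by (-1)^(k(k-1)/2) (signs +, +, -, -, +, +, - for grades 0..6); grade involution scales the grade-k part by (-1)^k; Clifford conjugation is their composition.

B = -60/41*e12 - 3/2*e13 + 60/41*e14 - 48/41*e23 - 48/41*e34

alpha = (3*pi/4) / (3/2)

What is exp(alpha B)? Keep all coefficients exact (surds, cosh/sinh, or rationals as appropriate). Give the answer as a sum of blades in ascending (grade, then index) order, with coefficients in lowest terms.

B^2 term by term: the squares give (-60/41)^2*(e12)^2 + (-3/2)^2*(e13)^2 + (60/41)^2*(e14)^2 + (-48/41)^2*(e23)^2 + (-48/41)^2*(e34)^2 = 3600/1681*(-1) + 9/4*(-1) + 3600/1681*(+1) + 2304/1681*(-1) + 2304/1681*(+1) = -9/4 (each basis 2-blade squares to minus the product of its generators' squares); cross terms between blades sharing an index anticommute and cancel; the commuting (index-disjoint) pairs give grade-4 terms 2*c*c'*(blade product), which cancel blade by blade — e1234: 5760/1681 - 5760/1681 = 0 — confirming B is simple. So B^2 = -9/4.
B^2 = -9/4 — the negative square puts this in the circular regime; l = 3/2, alpha*l = 3*pi/4, so exp(alpha B) = cos(3*pi/4) + (sin(3*pi/4)/(3/2))*B = -sqrt(2)/2 + (sqrt(2)/3)*B.
Answer: -sqrt(2)/2 - 20*sqrt(2)/41*e12 - sqrt(2)/2*e13 + 20*sqrt(2)/41*e14 - 16*sqrt(2)/41*e23 - 16*sqrt(2)/41*e34


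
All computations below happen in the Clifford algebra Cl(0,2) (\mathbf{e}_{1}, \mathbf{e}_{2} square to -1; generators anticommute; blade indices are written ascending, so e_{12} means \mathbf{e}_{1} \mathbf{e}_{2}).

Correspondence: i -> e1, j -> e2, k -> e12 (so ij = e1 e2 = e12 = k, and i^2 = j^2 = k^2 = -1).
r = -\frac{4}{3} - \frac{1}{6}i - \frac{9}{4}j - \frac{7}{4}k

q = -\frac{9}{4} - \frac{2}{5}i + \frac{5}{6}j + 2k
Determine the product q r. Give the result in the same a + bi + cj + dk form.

In blades: q = -\frac{9}{4} - \frac{2}{5} e_{1} + \frac{5}{6} e_{2} + 2 e_{12}, r = -\frac{4}{3} - \frac{1}{6} e_{1} - \frac{9}{4} e_{2} - \frac{7}{4} e_{12}.
Distribute q over r term by term (generator squares from the signature, products reordered to ascending indices): (-\frac{9}{4})*r = 3 + \frac{3}{8} e_{1} + \frac{81}{16} e_{2} + \frac{63}{16} e_{12}; (-\frac{2}{5} e_{1})*r = -\frac{1}{15} + \frac{8}{15} e_{1} - \frac{7}{10} e_{2} + \frac{9}{10} e_{12}; (\frac{5}{6} e_{2})*r = \frac{15}{8} - \frac{35}{24} e_{1} - \frac{10}{9} e_{2} + \frac{5}{36} e_{12}; (2 e_{12})*r = \frac{7}{2} + \frac{9}{2} e_{1} - \frac{1}{3} e_{2} - \frac{8}{3} e_{12}.
Sum: \frac{997}{120} + \frac{79}{20} e_{1} + \frac{2101}{720} e_{2} + \frac{1663}{720} e_{12}; translating back through the correspondence:
Answer: \frac{997}{120} + \frac{79}{20}i + \frac{2101}{720}j + \frac{1663}{720}k
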